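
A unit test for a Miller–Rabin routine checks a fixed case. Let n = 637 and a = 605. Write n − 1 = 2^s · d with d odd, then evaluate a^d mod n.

447

n − 1 = 636 = 2^2 · 159, so s = 2 and d = 159.
605^159 mod 637 = 447.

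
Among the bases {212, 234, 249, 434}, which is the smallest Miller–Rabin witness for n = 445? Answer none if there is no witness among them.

234

n − 1 = 444 = 2^2 · 111, so s = 2 and d = 111.
Base 212: x_0 = 212^111 mod 445 = 233. x_0 is neither 1 nor 444, so continue squaring. x_1 = 233^2 mod 445 = 444. x_1 ≡ −1, so 212 is not a witness.
Base 234: x_0 = 234^111 mod 445 = 124. x_0 is neither 1 nor 444, so continue squaring. x_1 = 124^2 mod 445 = 246. Reached i = s−1 = 1 without hitting −1: 234 is a Miller–Rabin witness and 445 is composite.
Base 249: x_0 = 249^111 mod 445 = 374. x_0 is neither 1 nor 444, so continue squaring. x_1 = 374^2 mod 445 = 146. Reached i = s−1 = 1 without hitting −1: 249 is a Miller–Rabin witness and 445 is composite.
Base 434: x_0 = 434^111 mod 445 = 434. x_0 is neither 1 nor 444, so continue squaring. x_1 = 434^2 mod 445 = 121. Reached i = s−1 = 1 without hitting −1: 434 is a Miller–Rabin witness and 445 is composite.
The smallest witness among the given bases is 234.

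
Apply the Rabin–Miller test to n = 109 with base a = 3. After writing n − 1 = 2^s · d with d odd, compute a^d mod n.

1

n − 1 = 108 = 2^2 · 27, so s = 2 and d = 27.
Repeated squaring mod 109: 3^1 ≡ 3, 3^2 ≡ 9, 3^4 ≡ 81, 3^8 ≡ 21, 3^16 ≡ 5.
27 = 16 + 8 + 2 + 1, so 3^27 ≡ 5·21·9·3 ≡ 1 (mod 109).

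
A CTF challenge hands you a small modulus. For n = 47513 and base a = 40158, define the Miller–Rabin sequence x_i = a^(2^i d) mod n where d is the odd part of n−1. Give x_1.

46242

n − 1 = 47512 = 2^3 · 5939, so s = 3 and d = 5939.
x_0 = 40158^5939 mod 47513 = 9910.
x_1 = 9910^2 mod 47513 = 46242.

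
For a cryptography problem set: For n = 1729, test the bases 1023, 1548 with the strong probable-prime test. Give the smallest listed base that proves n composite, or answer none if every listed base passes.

none

n − 1 = 1728 = 2^6 · 27, so s = 6 and d = 27.
Base 1023: x_0 = 1023^27 mod 1729 = 1. x_0 = 1, so 1023 is not a witness.
Base 1548: x_0 = 1548^27 mod 1729 = 1. x_0 = 1, so 1548 is not a witness.
No listed base is a witness for 1729.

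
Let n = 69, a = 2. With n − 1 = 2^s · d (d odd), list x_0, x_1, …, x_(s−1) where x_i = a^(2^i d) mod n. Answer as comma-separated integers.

n − 1 = 68 = 2^2 · 17, so s = 2 and d = 17.
x_0 = 2^17 mod 69 = 41.
x_1 = 41^2 mod 69 = 25.

41, 25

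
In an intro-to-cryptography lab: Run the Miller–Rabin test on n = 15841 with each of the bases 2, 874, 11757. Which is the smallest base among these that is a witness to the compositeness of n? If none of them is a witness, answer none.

n − 1 = 15840 = 2^5 · 495, so s = 5 and d = 495.
Base 2: x_0 = 2^495 mod 15841 = 1. x_0 = 1, so 2 is not a witness.
Base 874: x_0 = 874^495 mod 15841 = 15840. x_0 = 15840 ≡ −1, so 874 is not a witness.
Base 11757: x_0 = 11757^495 mod 15841 = 1. x_0 = 1, so 11757 is not a witness.
No listed base is a witness for 15841.

none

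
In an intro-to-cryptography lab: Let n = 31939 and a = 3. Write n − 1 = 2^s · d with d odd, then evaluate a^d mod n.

n − 1 = 31938 = 2^1 · 15969, so s = 1 and d = 15969.
Repeated squaring mod 31939: 3^1 ≡ 3, 3^2 ≡ 9, 3^4 ≡ 81, 3^8 ≡ 6561, 3^16 ≡ 24888, 3^32 ≡ 19517, 3^64 ≡ 8775, 3^128 ≡ 27635, 3^256 ≡ 31735, 3^512 ≡ 9677, 3^1024 ≡ 31120, 3^2048 ≡ 42, 3^4096 ≡ 1764, 3^8192 ≡ 13613.
15969 = 8192 + 4096 + 2048 + 1024 + 512 + 64 + 32 + 1, so 3^15969 ≡ 13613·1764·42·31120·9677·8775·19517·3 ≡ 29933 (mod 31939).

29933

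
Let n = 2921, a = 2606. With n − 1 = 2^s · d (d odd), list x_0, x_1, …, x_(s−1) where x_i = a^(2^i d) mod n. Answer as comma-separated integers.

204, 722, 1346

n − 1 = 2920 = 2^3 · 365, so s = 3 and d = 365.
x_0 = 2606^365 mod 2921 = 204.
x_1 = 204^2 mod 2921 = 722.
x_2 = 722^2 mod 2921 = 1346.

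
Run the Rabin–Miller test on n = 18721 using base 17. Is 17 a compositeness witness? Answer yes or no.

yes

n − 1 = 18720 = 2^5 · 585, so s = 5 and d = 585.
x_0 = 17^585 mod 18721 = 1533.
x_0 is neither 1 nor 18720, so continue squaring.
x_1 = 1533^2 mod 18721 = 9964.
x_2 = 9964^2 mod 18721 = 3833.
x_3 = 3833^2 mod 18721 = 14625.
x_4 = 14625^2 mod 18721 = 3200.
Reached i = s−1 = 4 without hitting −1: 17 is a Miller–Rabin witness and 18721 is composite.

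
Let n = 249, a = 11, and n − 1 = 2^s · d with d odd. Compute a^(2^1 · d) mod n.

112

n − 1 = 248 = 2^3 · 31, so s = 3 and d = 31.
x_0 = 11^31 mod 249 = 230.
x_1 = 230^2 mod 249 = 112.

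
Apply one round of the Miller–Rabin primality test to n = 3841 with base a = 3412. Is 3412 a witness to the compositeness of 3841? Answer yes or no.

yes

n − 1 = 3840 = 2^8 · 15, so s = 8 and d = 15.
x_0 = 3412^15 mod 3841 = 577.
x_0 is neither 1 nor 3840, so continue squaring.
x_1 = 577^2 mod 3841 = 2603.
x_2 = 2603^2 mod 3841 = 85.
x_3 = 85^2 mod 3841 = 3384.
x_4 = 3384^2 mod 3841 = 1435.
x_5 = 1435^2 mod 3841 = 449.
x_6 = 449^2 mod 3841 = 1869.
x_7 = 1869^2 mod 3841 = 1692.
Reached i = s−1 = 7 without hitting −1: 3412 is a Miller–Rabin witness and 3841 is composite.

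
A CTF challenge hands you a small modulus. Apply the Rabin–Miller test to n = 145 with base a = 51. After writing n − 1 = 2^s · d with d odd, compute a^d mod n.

96

n − 1 = 144 = 2^4 · 9, so s = 4 and d = 9.
51^9 mod 145 = 96.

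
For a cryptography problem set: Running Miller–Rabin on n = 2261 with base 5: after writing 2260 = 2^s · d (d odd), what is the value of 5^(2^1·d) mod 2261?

n − 1 = 2260 = 2^2 · 565, so s = 2 and d = 565.
x_0 = 5^565 mod 2261 = 320.
x_1 = 320^2 mod 2261 = 655.

655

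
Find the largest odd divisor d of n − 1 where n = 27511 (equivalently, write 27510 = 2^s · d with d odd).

Halving: 27510 → 13755; 13755 is odd.
So 27510 = 2^1 · 13755.

13755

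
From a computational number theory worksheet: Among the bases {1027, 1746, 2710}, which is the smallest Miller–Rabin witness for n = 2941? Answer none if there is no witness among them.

1027

n − 1 = 2940 = 2^2 · 735, so s = 2 and d = 735.
Base 1027: x_0 = 1027^735 mod 2941 = 243. x_0 is neither 1 nor 2940, so continue squaring. x_1 = 243^2 mod 2941 = 229. Reached i = s−1 = 1 without hitting −1: 1027 is a Miller–Rabin witness and 2941 is composite.
Base 1746: x_0 = 1746^735 mod 2941 = 1353. x_0 is neither 1 nor 2940, so continue squaring. x_1 = 1353^2 mod 2941 = 1307. Reached i = s−1 = 1 without hitting −1: 1746 is a Miller–Rabin witness and 2941 is composite.
Base 2710: x_0 = 2710^735 mod 2941 = 1603. x_0 is neither 1 nor 2940, so continue squaring. x_1 = 1603^2 mod 2941 = 2116. Reached i = s−1 = 1 without hitting −1: 2710 is a Miller–Rabin witness and 2941 is composite.
The smallest witness among the given bases is 1027.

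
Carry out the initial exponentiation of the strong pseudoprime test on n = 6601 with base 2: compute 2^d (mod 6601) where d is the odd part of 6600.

2738

n − 1 = 6600 = 2^3 · 825, so s = 3 and d = 825.
2^825 mod 6601 = 2738.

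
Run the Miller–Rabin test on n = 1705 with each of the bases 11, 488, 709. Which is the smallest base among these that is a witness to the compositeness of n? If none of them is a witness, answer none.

11

n − 1 = 1704 = 2^3 · 213, so s = 3 and d = 213.
Base 11: x_0 = 11^213 mod 1705 = 1331. x_0 is neither 1 nor 1704, so continue squaring. x_1 = 1331^2 mod 1705 = 66. x_2 = 66^2 mod 1705 = 946. Reached i = s−1 = 2 without hitting −1: 11 is a Miller–Rabin witness and 1705 is composite.
Base 488: x_0 = 488^213 mod 1705 = 108. x_0 is neither 1 nor 1704, so continue squaring. x_1 = 108^2 mod 1705 = 1434. x_2 = 1434^2 mod 1705 = 126. Reached i = s−1 = 2 without hitting −1: 488 is a Miller–Rabin witness and 1705 is composite.
Base 709: x_0 = 709^213 mod 1705 = 1269. x_0 is neither 1 nor 1704, so continue squaring. x_1 = 1269^2 mod 1705 = 841. x_2 = 841^2 mod 1705 = 1411. Reached i = s−1 = 2 without hitting −1: 709 is a Miller–Rabin witness and 1705 is composite.
The smallest witness among the given bases is 11.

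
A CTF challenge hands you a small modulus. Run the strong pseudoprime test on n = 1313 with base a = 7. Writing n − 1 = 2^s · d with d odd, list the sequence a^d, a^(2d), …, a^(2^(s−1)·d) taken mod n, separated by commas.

609, 615, 81, 1309, 16

n − 1 = 1312 = 2^5 · 41, so s = 5 and d = 41.
x_0 = 7^41 mod 1313 = 609.
x_1 = 609^2 mod 1313 = 615.
x_2 = 615^2 mod 1313 = 81.
x_3 = 81^2 mod 1313 = 1309.
x_4 = 1309^2 mod 1313 = 16.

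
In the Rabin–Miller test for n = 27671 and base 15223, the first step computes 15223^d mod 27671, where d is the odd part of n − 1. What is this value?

n − 1 = 27670 = 2^1 · 13835, so s = 1 and d = 13835.
15223^13835 mod 27671 = 27023.

27023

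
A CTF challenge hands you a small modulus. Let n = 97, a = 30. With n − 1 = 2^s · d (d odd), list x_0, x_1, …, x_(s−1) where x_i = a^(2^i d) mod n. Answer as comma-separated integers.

n − 1 = 96 = 2^5 · 3, so s = 5 and d = 3.
x_0 = 30^3 mod 97 = 34.
x_1 = 34^2 mod 97 = 89.
x_2 = 89^2 mod 97 = 64.
x_3 = 64^2 mod 97 = 22.
x_4 = 22^2 mod 97 = 96.

34, 89, 64, 22, 96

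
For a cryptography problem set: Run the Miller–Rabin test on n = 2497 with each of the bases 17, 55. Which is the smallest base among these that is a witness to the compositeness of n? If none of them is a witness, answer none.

17

n − 1 = 2496 = 2^6 · 39, so s = 6 and d = 39.
Base 17: x_0 = 17^39 mod 2497 = 145. x_0 is neither 1 nor 2496, so continue squaring. x_1 = 145^2 mod 2497 = 1049. x_2 = 1049^2 mod 2497 = 1721. x_3 = 1721^2 mod 2497 = 399. x_4 = 399^2 mod 2497 = 1890. x_5 = 1890^2 mod 2497 = 1390. Reached i = s−1 = 5 without hitting −1: 17 is a Miller–Rabin witness and 2497 is composite.
Base 55: x_0 = 55^39 mod 2497 = 1397. x_0 is neither 1 nor 2496, so continue squaring. x_1 = 1397^2 mod 2497 = 1452. x_2 = 1452^2 mod 2497 = 836. x_3 = 836^2 mod 2497 = 2233. x_4 = 2233^2 mod 2497 = 2277. x_5 = 2277^2 mod 2497 = 957. Reached i = s−1 = 5 without hitting −1: 55 is a Miller–Rabin witness and 2497 is composite.
The smallest witness among the given bases is 17.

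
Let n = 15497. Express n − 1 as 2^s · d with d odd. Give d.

1937

Halving: 15496 → 7748 → 3874 → 1937; 1937 is odd.
So 15496 = 2^3 · 1937.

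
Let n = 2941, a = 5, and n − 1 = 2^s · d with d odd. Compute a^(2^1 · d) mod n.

355

n − 1 = 2940 = 2^2 · 735, so s = 2 and d = 735.
Repeated squaring mod 2941: 5^1 ≡ 5, 5^2 ≡ 25, 5^4 ≡ 625, 5^8 ≡ 2413, 5^16 ≡ 2330, 5^32 ≡ 2755, 5^64 ≡ 2245, 5^128 ≡ 2092, 5^256 ≡ 256, 5^512 ≡ 834.
735 = 512 + 128 + 64 + 16 + 8 + 4 + 2 + 1, so 5^735 ≡ 834·2092·2245·2330·2413·625·25·5 ≡ 1554 (mod 2941).
x_0 = 1554.
x_1 = 1554^2 mod 2941 = 355.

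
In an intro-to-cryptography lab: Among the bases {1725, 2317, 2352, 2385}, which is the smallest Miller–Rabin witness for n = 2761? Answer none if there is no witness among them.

2317

n − 1 = 2760 = 2^3 · 345, so s = 3 and d = 345.
Base 1725: x_0 = 1725^345 mod 2761 = 1. x_0 = 1, so 1725 is not a witness.
Base 2317: x_0 = 2317^345 mod 2761 = 1968. x_0 is neither 1 nor 2760, so continue squaring. x_1 = 1968^2 mod 2761 = 2102. x_2 = 2102^2 mod 2761 = 804. Reached i = s−1 = 2 without hitting −1: 2317 is a Miller–Rabin witness and 2761 is composite.
Base 2352: x_0 = 2352^345 mod 2761 = 518. x_0 is neither 1 nor 2760, so continue squaring. x_1 = 518^2 mod 2761 = 507. x_2 = 507^2 mod 2761 = 276. Reached i = s−1 = 2 without hitting −1: 2352 is a Miller–Rabin witness and 2761 is composite.
Base 2385: x_0 = 2385^345 mod 2761 = 2542. x_0 is neither 1 nor 2760, so continue squaring. x_1 = 2542^2 mod 2761 = 1024. x_2 = 1024^2 mod 2761 = 2157. Reached i = s−1 = 2 without hitting −1: 2385 is a Miller–Rabin witness and 2761 is composite.
The smallest witness among the given bases is 2317.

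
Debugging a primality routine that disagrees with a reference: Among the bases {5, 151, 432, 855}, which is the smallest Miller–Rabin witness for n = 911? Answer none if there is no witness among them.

n − 1 = 910 = 2^1 · 455, so s = 1 and d = 455.
Base 5: x_0 = 5^455 mod 911 = 1. x_0 = 1, so 5 is not a witness.
Base 151: x_0 = 151^455 mod 911 = 910. x_0 = 910 ≡ −1, so 151 is not a witness.
Base 432: x_0 = 432^455 mod 911 = 1. x_0 = 1, so 432 is not a witness.
Base 855: x_0 = 855^455 mod 911 = 1. x_0 = 1, so 855 is not a witness.
No listed base is a witness for 911.

none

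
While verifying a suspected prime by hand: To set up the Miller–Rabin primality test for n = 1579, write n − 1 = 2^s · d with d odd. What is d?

Halving: 1578 → 789; 789 is odd.
So 1578 = 2^1 · 789.

789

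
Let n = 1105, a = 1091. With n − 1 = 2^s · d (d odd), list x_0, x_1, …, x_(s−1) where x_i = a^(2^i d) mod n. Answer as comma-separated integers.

311, 586, 846, 781

n − 1 = 1104 = 2^4 · 69, so s = 4 and d = 69.
x_0 = 1091^69 mod 1105 = 311.
x_1 = 311^2 mod 1105 = 586.
x_2 = 586^2 mod 1105 = 846.
x_3 = 846^2 mod 1105 = 781.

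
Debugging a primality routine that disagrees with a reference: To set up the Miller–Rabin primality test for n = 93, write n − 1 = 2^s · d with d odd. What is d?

23

Halving: 92 → 46 → 23; 23 is odd.
So 92 = 2^2 · 23.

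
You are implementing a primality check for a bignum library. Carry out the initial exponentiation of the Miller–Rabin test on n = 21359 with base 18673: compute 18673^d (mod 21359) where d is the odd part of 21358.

n − 1 = 21358 = 2^1 · 10679, so s = 1 and d = 10679.
Repeated squaring mod 21359: 18673^1 ≡ 18673, 18673^2 ≡ 16613, 18673^4 ≡ 12130, 18673^8 ≡ 16108, 18673^16 ≡ 19891, 18673^32 ≡ 19124, 18673^64 ≡ 18578, 18673^128 ≡ 2003, 18673^256 ≡ 17876, 18673^512 ≡ 20736, 18673^1024 ≡ 3667, 18673^2048 ≡ 12078, 18673^4096 ≡ 17473, 18673^8192 ≡ 183.
10679 = 8192 + 2048 + 256 + 128 + 32 + 16 + 4 + 2 + 1, so 18673^10679 ≡ 183·12078·17876·2003·19124·19891·12130·16613·18673 ≡ 15114 (mod 21359).

15114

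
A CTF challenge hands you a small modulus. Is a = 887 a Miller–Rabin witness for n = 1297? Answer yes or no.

no

n − 1 = 1296 = 2^4 · 81, so s = 4 and d = 81.
x_0 = 887^81 mod 1297 = 1291.
x_0 is neither 1 nor 1296, so continue squaring.
x_1 = 1291^2 mod 1297 = 36.
x_2 = 36^2 mod 1297 = 1296.
x_2 ≡ −1, so 887 is not a witness.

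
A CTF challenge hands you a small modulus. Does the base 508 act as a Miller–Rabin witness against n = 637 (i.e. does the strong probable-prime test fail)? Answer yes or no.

n − 1 = 636 = 2^2 · 159, so s = 2 and d = 159.
Repeated squaring mod 637: 508^1 ≡ 508, 508^2 ≡ 79, 508^4 ≡ 508, 508^8 ≡ 79, 508^16 ≡ 508, 508^32 ≡ 79, 508^64 ≡ 508, 508^128 ≡ 79.
159 = 128 + 16 + 8 + 4 + 2 + 1, so 508^159 ≡ 79·508·79·508·79·508 ≡ 1 (mod 637).
x_0 = 508^159 mod 637 = 1.
x_0 = 1, so 508 is not a witness.

no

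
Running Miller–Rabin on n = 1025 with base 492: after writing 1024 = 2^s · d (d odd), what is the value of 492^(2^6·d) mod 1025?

n − 1 = 1024 = 2^10 · 1, so s = 10 and d = 1.
x_0 = 492^1 mod 1025 = 492.
x_1 = 492^2 mod 1025 = 164.
x_2 = 164^2 mod 1025 = 246.
x_3 = 246^2 mod 1025 = 41.
x_4 = 41^2 mod 1025 = 656.
x_5 = 656^2 mod 1025 = 861.
x_6 = 861^2 mod 1025 = 246.

246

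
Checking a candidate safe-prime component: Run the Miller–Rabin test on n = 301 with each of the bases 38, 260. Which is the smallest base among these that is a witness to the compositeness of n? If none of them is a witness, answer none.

38

n − 1 = 300 = 2^2 · 75, so s = 2 and d = 75.
Base 38: x_0 = 38^75 mod 301 = 41. x_0 is neither 1 nor 300, so continue squaring. x_1 = 41^2 mod 301 = 176. Reached i = s−1 = 1 without hitting −1: 38 is a Miller–Rabin witness and 301 is composite.
Base 260: x_0 = 260^75 mod 301 = 204. x_0 is neither 1 nor 300, so continue squaring. x_1 = 204^2 mod 301 = 78. Reached i = s−1 = 1 without hitting −1: 260 is a Miller–Rabin witness and 301 is composite.
The smallest witness among the given bases is 38.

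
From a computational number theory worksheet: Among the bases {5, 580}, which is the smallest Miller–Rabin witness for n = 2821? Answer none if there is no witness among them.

n − 1 = 2820 = 2^2 · 705, so s = 2 and d = 705.
Base 5: x_0 = 5^705 mod 2821 = 993. x_0 is neither 1 nor 2820, so continue squaring. x_1 = 993^2 mod 2821 = 1520. Reached i = s−1 = 1 without hitting −1: 5 is a Miller–Rabin witness and 2821 is composite.
Base 580: x_0 = 580^705 mod 2821 = 216. x_0 is neither 1 nor 2820, so continue squaring. x_1 = 216^2 mod 2821 = 1520. Reached i = s−1 = 1 without hitting −1: 580 is a Miller–Rabin witness and 2821 is composite.
The smallest witness among the given bases is 5.

5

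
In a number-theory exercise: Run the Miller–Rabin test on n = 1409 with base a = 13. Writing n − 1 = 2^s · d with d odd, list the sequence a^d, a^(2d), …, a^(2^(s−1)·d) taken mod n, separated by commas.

n − 1 = 1408 = 2^7 · 11, so s = 7 and d = 11.
x_0 = 13^11 mod 1409 = 21.
x_1 = 21^2 mod 1409 = 441.
x_2 = 441^2 mod 1409 = 39.
x_3 = 39^2 mod 1409 = 112.
x_4 = 112^2 mod 1409 = 1272.
x_5 = 1272^2 mod 1409 = 452.
x_6 = 452^2 mod 1409 = 1408.

21, 441, 39, 112, 1272, 452, 1408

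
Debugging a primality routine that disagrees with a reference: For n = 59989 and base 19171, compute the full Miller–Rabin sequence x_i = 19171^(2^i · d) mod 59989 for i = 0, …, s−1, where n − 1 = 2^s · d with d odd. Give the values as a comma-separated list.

n − 1 = 59988 = 2^2 · 14997, so s = 2 and d = 14997.
x_0 = 19171^14997 mod 59989 = 36095.
x_1 = 36095^2 mod 59989 = 7923.

36095, 7923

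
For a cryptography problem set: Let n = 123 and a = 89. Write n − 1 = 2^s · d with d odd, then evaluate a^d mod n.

n − 1 = 122 = 2^1 · 61, so s = 1 and d = 61.
89^61 mod 123 = 116.

116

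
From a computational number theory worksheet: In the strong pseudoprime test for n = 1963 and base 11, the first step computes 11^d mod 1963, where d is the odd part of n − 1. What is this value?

1841

n − 1 = 1962 = 2^1 · 981, so s = 1 and d = 981.
By repeated squaring, 11^981 ≡ 1841 (mod 1963).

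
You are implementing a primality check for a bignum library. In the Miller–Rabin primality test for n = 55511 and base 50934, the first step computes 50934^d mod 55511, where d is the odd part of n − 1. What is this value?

n − 1 = 55510 = 2^1 · 27755, so s = 1 and d = 27755.
By repeated squaring, 50934^27755 ≡ 1 (mod 55511).

1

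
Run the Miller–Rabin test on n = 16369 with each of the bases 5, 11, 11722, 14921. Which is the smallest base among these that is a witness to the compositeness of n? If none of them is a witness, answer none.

n − 1 = 16368 = 2^4 · 1023, so s = 4 and d = 1023.
Base 5: x_0 = 5^1023 mod 16369 = 1. x_0 = 1, so 5 is not a witness.
Base 11: x_0 = 11^1023 mod 16369 = 11942. x_0 is neither 1 nor 16368, so continue squaring. x_1 = 11942^2 mod 16369 = 4636. x_2 = 4636^2 mod 16369 = 16368. x_2 ≡ −1, so 11 is not a witness.
Base 11722: x_0 = 11722^1023 mod 16369 = 16368. x_0 = 16368 ≡ −1, so 11722 is not a witness.
Base 14921: x_0 = 14921^1023 mod 16369 = 1. x_0 = 1, so 14921 is not a witness.
No listed base is a witness for 16369.

none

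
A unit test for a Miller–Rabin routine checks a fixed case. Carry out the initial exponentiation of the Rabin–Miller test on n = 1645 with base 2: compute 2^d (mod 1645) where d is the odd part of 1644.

288

n − 1 = 1644 = 2^2 · 411, so s = 2 and d = 411.
Repeated squaring mod 1645: 2^1 ≡ 2, 2^2 ≡ 4, 2^4 ≡ 16, 2^8 ≡ 256, 2^16 ≡ 1381, 2^32 ≡ 606, 2^64 ≡ 401, 2^128 ≡ 1236, 2^256 ≡ 1136.
411 = 256 + 128 + 16 + 8 + 2 + 1, so 2^411 ≡ 1136·1236·1381·256·4·2 ≡ 288 (mod 1645).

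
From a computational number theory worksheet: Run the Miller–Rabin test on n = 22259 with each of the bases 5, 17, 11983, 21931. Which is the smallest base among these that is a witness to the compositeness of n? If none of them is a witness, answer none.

n − 1 = 22258 = 2^1 · 11129, so s = 1 and d = 11129.
Base 5: x_0 = 5^11129 mod 22259 = 1. x_0 = 1, so 5 is not a witness.
Base 17: x_0 = 17^11129 mod 22259 = 22258. x_0 = 22258 ≡ −1, so 17 is not a witness.
Base 11983: x_0 = 11983^11129 mod 22259 = 22258. x_0 = 22258 ≡ −1, so 11983 is not a witness.
Base 21931: x_0 = 21931^11129 mod 22259 = 1. x_0 = 1, so 21931 is not a witness.
No listed base is a witness for 22259.

none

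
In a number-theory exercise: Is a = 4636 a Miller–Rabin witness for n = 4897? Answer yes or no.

yes

n − 1 = 4896 = 2^5 · 153, so s = 5 and d = 153.
x_0 = 4636^153 mod 4897 = 1928.
x_0 is neither 1 nor 4896, so continue squaring.
x_1 = 1928^2 mod 4897 = 361.
x_2 = 361^2 mod 4897 = 2999.
x_3 = 2999^2 mod 4897 = 3109.
x_4 = 3109^2 mod 4897 = 4100.
Reached i = s−1 = 4 without hitting −1: 4636 is a Miller–Rabin witness and 4897 is composite.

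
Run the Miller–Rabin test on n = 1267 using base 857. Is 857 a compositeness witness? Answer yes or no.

no

n − 1 = 1266 = 2^1 · 633, so s = 1 and d = 633.
x_0 = 857^633 mod 1267 = 1266.
x_0 = 1266 ≡ −1, so 857 is not a witness.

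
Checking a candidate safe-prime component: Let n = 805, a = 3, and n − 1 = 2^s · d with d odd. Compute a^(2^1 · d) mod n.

729

n − 1 = 804 = 2^2 · 201, so s = 2 and d = 201.
x_0 = 3^201 mod 805 = 188.
x_1 = 188^2 mod 805 = 729.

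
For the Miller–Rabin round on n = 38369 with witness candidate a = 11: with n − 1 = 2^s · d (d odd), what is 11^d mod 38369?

n − 1 = 38368 = 2^5 · 1199, so s = 5 and d = 1199.
Repeated squaring mod 38369: 11^1 ≡ 11, 11^2 ≡ 121, 11^4 ≡ 14641, 11^8 ≡ 29647, 11^16 ≡ 25926, 11^32 ≡ 9334, 11^64 ≡ 25926, 11^128 ≡ 9334, 11^256 ≡ 25926, 11^512 ≡ 9334, 11^1024 ≡ 25926.
1199 = 1024 + 128 + 32 + 8 + 4 + 2 + 1, so 11^1199 ≡ 25926·9334·9334·29647·14641·121·11 ≡ 34881 (mod 38369).

34881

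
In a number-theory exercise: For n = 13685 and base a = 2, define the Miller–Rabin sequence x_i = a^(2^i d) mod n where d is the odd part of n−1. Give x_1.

599

n − 1 = 13684 = 2^2 · 3421, so s = 2 and d = 3421.
x_0 = 2^3421 mod 13685 = 8787.
x_1 = 8787^2 mod 13685 = 599.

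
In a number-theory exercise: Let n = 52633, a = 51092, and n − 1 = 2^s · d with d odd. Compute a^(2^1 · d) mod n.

n − 1 = 52632 = 2^3 · 6579, so s = 3 and d = 6579.
x_0 = 51092^6579 mod 52633 = 26060.
x_1 = 26060^2 mod 52633 = 1.

1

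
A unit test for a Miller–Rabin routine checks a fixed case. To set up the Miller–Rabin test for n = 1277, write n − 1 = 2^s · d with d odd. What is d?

319

Halving: 1276 → 638 → 319; 319 is odd.
So 1276 = 2^2 · 319.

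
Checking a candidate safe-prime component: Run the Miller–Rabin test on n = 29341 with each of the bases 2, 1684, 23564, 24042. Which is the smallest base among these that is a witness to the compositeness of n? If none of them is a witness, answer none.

none

n − 1 = 29340 = 2^2 · 7335, so s = 2 and d = 7335.
Base 2: x_0 = 2^7335 mod 29341 = 26424. x_0 is neither 1 nor 29340, so continue squaring. x_1 = 26424^2 mod 29341 = 29340. x_1 ≡ −1, so 2 is not a witness.
Base 1684: x_0 = 1684^7335 mod 29341 = 2917. x_0 is neither 1 nor 29340, so continue squaring. x_1 = 2917^2 mod 29341 = 29340. x_1 ≡ −1, so 1684 is not a witness.
Base 23564: x_0 = 23564^7335 mod 29341 = 21910. x_0 is neither 1 nor 29340, so continue squaring. x_1 = 21910^2 mod 29341 = 29340. x_1 ≡ −1, so 23564 is not a witness.
Base 24042: x_0 = 24042^7335 mod 29341 = 15361. x_0 is neither 1 nor 29340, so continue squaring. x_1 = 15361^2 mod 29341 = 29340. x_1 ≡ −1, so 24042 is not a witness.
No listed base is a witness for 29341.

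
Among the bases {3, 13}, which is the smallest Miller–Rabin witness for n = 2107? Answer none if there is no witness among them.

3

n − 1 = 2106 = 2^1 · 1053, so s = 1 and d = 1053.
Base 3: x_0 = 3^1053 mod 2107 = 27. x_0 ∉ {1, 2106} and s = 1, so 3 is a Miller–Rabin witness and 2107 is composite.
Base 13: x_0 = 13^1053 mod 2107 = 90. x_0 ∉ {1, 2106} and s = 1, so 13 is a Miller–Rabin witness and 2107 is composite.
The smallest witness among the given bases is 3.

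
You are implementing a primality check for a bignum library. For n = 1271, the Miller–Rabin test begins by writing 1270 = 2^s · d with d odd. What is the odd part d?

Halving: 1270 → 635; 635 is odd.
So 1270 = 2^1 · 635.

635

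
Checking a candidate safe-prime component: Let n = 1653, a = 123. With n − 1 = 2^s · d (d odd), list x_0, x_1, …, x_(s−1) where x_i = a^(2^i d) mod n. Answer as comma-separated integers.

378, 726

n − 1 = 1652 = 2^2 · 413, so s = 2 and d = 413.
x_0 = 123^413 mod 1653 = 378.
x_1 = 378^2 mod 1653 = 726.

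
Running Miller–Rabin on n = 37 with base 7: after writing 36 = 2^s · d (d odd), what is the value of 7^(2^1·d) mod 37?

1

n − 1 = 36 = 2^2 · 9, so s = 2 and d = 9.
x_0 = 7^9 mod 37 = 1.
x_1 = 1^2 mod 37 = 1.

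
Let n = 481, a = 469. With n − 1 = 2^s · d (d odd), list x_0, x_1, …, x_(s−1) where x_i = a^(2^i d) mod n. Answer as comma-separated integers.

n − 1 = 480 = 2^5 · 15, so s = 5 and d = 15.
x_0 = 469^15 mod 481 = 27.
x_1 = 27^2 mod 481 = 248.
x_2 = 248^2 mod 481 = 417.
x_3 = 417^2 mod 481 = 248.
x_4 = 248^2 mod 481 = 417.

27, 248, 417, 248, 417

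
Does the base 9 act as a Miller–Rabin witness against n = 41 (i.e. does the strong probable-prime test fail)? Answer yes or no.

no

n − 1 = 40 = 2^3 · 5, so s = 3 and d = 5.
x_0 = 9^5 mod 41 = 9.
x_0 is neither 1 nor 40, so continue squaring.
x_1 = 9^2 mod 41 = 40.
x_1 ≡ −1, so 9 is not a witness.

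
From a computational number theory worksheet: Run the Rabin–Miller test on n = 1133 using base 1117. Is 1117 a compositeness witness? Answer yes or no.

n − 1 = 1132 = 2^2 · 283, so s = 2 and d = 283.
x_0 = 1117^283 mod 1133 = 315.
x_0 is neither 1 nor 1132, so continue squaring.
x_1 = 315^2 mod 1133 = 654.
Reached i = s−1 = 1 without hitting −1: 1117 is a Miller–Rabin witness and 1133 is composite.

yes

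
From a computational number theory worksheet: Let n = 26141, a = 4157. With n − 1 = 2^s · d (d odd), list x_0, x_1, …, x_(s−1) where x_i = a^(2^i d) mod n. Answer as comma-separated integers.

n − 1 = 26140 = 2^2 · 6535, so s = 2 and d = 6535.
x_0 = 4157^6535 mod 26141 = 10794.
x_1 = 10794^2 mod 26141 = 26140.

10794, 26140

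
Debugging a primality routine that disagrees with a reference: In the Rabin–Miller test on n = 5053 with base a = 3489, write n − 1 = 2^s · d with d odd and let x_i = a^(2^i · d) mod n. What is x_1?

1000

n − 1 = 5052 = 2^2 · 1263, so s = 2 and d = 1263.
Repeated squaring mod 5053: 3489^1 ≡ 3489, 3489^2 ≡ 444, 3489^4 ≡ 69, 3489^8 ≡ 4761, 3489^16 ≡ 4416, 3489^32 ≡ 1529, 3489^64 ≡ 3355, 3489^128 ≡ 2994, 3489^256 ≡ 14, 3489^512 ≡ 196, 3489^1024 ≡ 3045.
1263 = 1024 + 128 + 64 + 32 + 8 + 4 + 2 + 1, so 3489^1263 ≡ 3045·2994·3355·1529·4761·69·444·3489 ≡ 3797 (mod 5053).
x_0 = 3797.
x_1 = 3797^2 mod 5053 = 1000.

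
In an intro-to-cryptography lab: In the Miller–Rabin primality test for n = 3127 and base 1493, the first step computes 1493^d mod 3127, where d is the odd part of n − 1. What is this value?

1842

n − 1 = 3126 = 2^1 · 1563, so s = 1 and d = 1563.
By repeated squaring, 1493^1563 ≡ 1842 (mod 3127).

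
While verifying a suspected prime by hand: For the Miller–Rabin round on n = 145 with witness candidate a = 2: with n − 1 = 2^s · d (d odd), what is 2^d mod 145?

n − 1 = 144 = 2^4 · 9, so s = 4 and d = 9.
2^9 mod 145 = 77.

77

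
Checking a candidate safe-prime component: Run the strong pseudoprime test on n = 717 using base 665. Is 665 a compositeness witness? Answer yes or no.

n − 1 = 716 = 2^2 · 179, so s = 2 and d = 179.
x_0 = 665^179 mod 717 = 545.
x_0 is neither 1 nor 716, so continue squaring.
x_1 = 545^2 mod 717 = 187.
Reached i = s−1 = 1 without hitting −1: 665 is a Miller–Rabin witness and 717 is composite.

yes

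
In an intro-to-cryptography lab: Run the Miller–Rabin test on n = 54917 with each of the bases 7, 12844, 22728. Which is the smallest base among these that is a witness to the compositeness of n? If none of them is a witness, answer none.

n − 1 = 54916 = 2^2 · 13729, so s = 2 and d = 13729.
Base 7: x_0 = 7^13729 mod 54917 = 1. x_0 = 1, so 7 is not a witness.
Base 12844: x_0 = 12844^13729 mod 54917 = 1. x_0 = 1, so 12844 is not a witness.
Base 22728: x_0 = 22728^13729 mod 54917 = 18131. x_0 is neither 1 nor 54916, so continue squaring. x_1 = 18131^2 mod 54917 = 54916. x_1 ≡ −1, so 22728 is not a witness.
No listed base is a witness for 54917.

none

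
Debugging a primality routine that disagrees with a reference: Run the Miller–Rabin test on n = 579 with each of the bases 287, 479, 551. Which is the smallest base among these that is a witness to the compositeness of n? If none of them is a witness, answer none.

n − 1 = 578 = 2^1 · 289, so s = 1 and d = 289.
Base 287: x_0 = 287^289 mod 579 = 485. x_0 ∉ {1, 578} and s = 1, so 287 is a Miller–Rabin witness and 579 is composite.
Base 479: x_0 = 479^289 mod 579 = 479. x_0 ∉ {1, 578} and s = 1, so 479 is a Miller–Rabin witness and 579 is composite.
Base 551: x_0 = 551^289 mod 579 = 551. x_0 ∉ {1, 578} and s = 1, so 551 is a Miller–Rabin witness and 579 is composite.
The smallest witness among the given bases is 287.

287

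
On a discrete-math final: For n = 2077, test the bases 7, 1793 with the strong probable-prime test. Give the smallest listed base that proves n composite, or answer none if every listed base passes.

7

n − 1 = 2076 = 2^2 · 519, so s = 2 and d = 519.
Base 7: x_0 = 7^519 mod 2077 = 1527. x_0 is neither 1 nor 2076, so continue squaring. x_1 = 1527^2 mod 2077 = 1335. Reached i = s−1 = 1 without hitting −1: 7 is a Miller–Rabin witness and 2077 is composite.
Base 1793: x_0 = 1793^519 mod 2077 = 712. x_0 is neither 1 nor 2076, so continue squaring. x_1 = 712^2 mod 2077 = 156. Reached i = s−1 = 1 without hitting −1: 1793 is a Miller–Rabin witness and 2077 is composite.
The smallest witness among the given bases is 7.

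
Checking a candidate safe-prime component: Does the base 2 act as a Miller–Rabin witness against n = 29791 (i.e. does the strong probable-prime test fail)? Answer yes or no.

n − 1 = 29790 = 2^1 · 14895, so s = 1 and d = 14895.
x_0 = 2^14895 mod 29791 = 5860.
x_0 ∉ {1, 29790} and s = 1, so 2 is a Miller–Rabin witness and 29791 is composite.

yes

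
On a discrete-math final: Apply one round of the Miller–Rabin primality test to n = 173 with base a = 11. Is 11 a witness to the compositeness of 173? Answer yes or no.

no

n − 1 = 172 = 2^2 · 43, so s = 2 and d = 43.
x_0 = 11^43 mod 173 = 93.
x_0 is neither 1 nor 172, so continue squaring.
x_1 = 93^2 mod 173 = 172.
x_1 ≡ −1, so 11 is not a witness.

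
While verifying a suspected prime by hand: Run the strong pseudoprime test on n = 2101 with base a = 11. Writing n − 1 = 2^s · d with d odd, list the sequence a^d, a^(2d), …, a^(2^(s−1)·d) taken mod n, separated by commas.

1760, 726

n − 1 = 2100 = 2^2 · 525, so s = 2 and d = 525.
x_0 = 11^525 mod 2101 = 1760.
x_1 = 1760^2 mod 2101 = 726.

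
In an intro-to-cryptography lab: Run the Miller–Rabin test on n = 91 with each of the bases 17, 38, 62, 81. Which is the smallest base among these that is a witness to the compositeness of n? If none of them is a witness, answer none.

none

n − 1 = 90 = 2^1 · 45, so s = 1 and d = 45.
Base 17: x_0 = 17^45 mod 91 = 90. x_0 = 90 ≡ −1, so 17 is not a witness.
Base 38: x_0 = 38^45 mod 91 = 90. x_0 = 90 ≡ −1, so 38 is not a witness.
Base 62: x_0 = 62^45 mod 91 = 90. x_0 = 90 ≡ −1, so 62 is not a witness.
Base 81: x_0 = 81^45 mod 91 = 1. x_0 = 1, so 81 is not a witness.
No listed base is a witness for 91.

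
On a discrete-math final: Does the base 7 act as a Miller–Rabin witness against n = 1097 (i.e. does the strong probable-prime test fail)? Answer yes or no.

no

n − 1 = 1096 = 2^3 · 137, so s = 3 and d = 137.
x_0 = 7^137 mod 1097 = 79.
x_0 is neither 1 nor 1096, so continue squaring.
x_1 = 79^2 mod 1097 = 756.
x_2 = 756^2 mod 1097 = 1096.
x_2 ≡ −1, so 7 is not a witness.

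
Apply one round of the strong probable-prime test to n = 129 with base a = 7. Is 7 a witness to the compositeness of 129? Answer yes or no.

yes

n − 1 = 128 = 2^7 · 1, so s = 7 and d = 1.
x_0 = 7^1 mod 129 = 7.
x_0 is neither 1 nor 128, so continue squaring.
x_1 = 7^2 mod 129 = 49.
x_2 = 49^2 mod 129 = 79.
x_3 = 79^2 mod 129 = 49.
x_4 = 49^2 mod 129 = 79.
x_5 = 79^2 mod 129 = 49.
x_6 = 49^2 mod 129 = 79.
Reached i = s−1 = 6 without hitting −1: 7 is a Miller–Rabin witness and 129 is composite.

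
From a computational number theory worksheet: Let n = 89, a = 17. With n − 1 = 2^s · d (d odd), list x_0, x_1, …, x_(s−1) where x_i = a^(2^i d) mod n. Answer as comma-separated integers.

n − 1 = 88 = 2^3 · 11, so s = 3 and d = 11.
x_0 = 17^11 mod 89 = 55.
x_1 = 55^2 mod 89 = 88.
x_2 = 88^2 mod 89 = 1.

55, 88, 1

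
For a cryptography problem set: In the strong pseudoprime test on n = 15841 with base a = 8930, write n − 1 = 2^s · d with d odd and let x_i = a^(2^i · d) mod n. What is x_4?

1

n − 1 = 15840 = 2^5 · 495, so s = 5 and d = 495.
By repeated squaring, 8930^495 ≡ 10758 (mod 15841).
x_0 = 10758.
x_1 = 10758^2 mod 15841 = 218.
x_2 = 218^2 mod 15841 = 1.
x_3 = 1^2 mod 15841 = 1.
x_4 = 1^2 mod 15841 = 1.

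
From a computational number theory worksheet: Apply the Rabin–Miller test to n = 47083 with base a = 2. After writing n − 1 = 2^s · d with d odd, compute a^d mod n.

n − 1 = 47082 = 2^1 · 23541, so s = 1 and d = 23541.
2^23541 mod 47083 = 37320.

37320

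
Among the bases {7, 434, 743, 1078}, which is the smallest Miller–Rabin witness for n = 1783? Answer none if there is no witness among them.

n − 1 = 1782 = 2^1 · 891, so s = 1 and d = 891.
Base 7: x_0 = 7^891 mod 1783 = 1. x_0 = 1, so 7 is not a witness.
Base 434: x_0 = 434^891 mod 1783 = 1782. x_0 = 1782 ≡ −1, so 434 is not a witness.
Base 743: x_0 = 743^891 mod 1783 = 1782. x_0 = 1782 ≡ −1, so 743 is not a witness.
Base 1078: x_0 = 1078^891 mod 1783 = 1782. x_0 = 1782 ≡ −1, so 1078 is not a witness.
No listed base is a witness for 1783.

none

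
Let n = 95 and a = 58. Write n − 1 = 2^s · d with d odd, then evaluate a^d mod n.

n − 1 = 94 = 2^1 · 47, so s = 1 and d = 47.
Repeated squaring mod 95: 58^1 ≡ 58, 58^2 ≡ 39, 58^4 ≡ 1, 58^8 ≡ 1, 58^16 ≡ 1, 58^32 ≡ 1.
47 = 32 + 8 + 4 + 2 + 1, so 58^47 ≡ 1·1·1·39·58 ≡ 77 (mod 95).

77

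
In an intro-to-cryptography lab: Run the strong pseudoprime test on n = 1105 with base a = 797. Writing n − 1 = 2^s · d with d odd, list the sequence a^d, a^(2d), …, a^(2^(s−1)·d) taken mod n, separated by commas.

597, 599, 781, 1

n − 1 = 1104 = 2^4 · 69, so s = 4 and d = 69.
x_0 = 797^69 mod 1105 = 597.
x_1 = 597^2 mod 1105 = 599.
x_2 = 599^2 mod 1105 = 781.
x_3 = 781^2 mod 1105 = 1.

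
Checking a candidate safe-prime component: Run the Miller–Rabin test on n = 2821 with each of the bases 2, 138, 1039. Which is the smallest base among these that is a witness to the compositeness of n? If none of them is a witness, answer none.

2

n − 1 = 2820 = 2^2 · 705, so s = 2 and d = 705.
Base 2: x_0 = 2^705 mod 2821 = 2605. x_0 is neither 1 nor 2820, so continue squaring. x_1 = 2605^2 mod 2821 = 1520. Reached i = s−1 = 1 without hitting −1: 2 is a Miller–Rabin witness and 2821 is composite.
Base 138: x_0 = 138^705 mod 2821 = 125. x_0 is neither 1 nor 2820, so continue squaring. x_1 = 125^2 mod 2821 = 1520. Reached i = s−1 = 1 without hitting −1: 138 is a Miller–Rabin witness and 2821 is composite.
Base 1039: x_0 = 1039^705 mod 2821 = 2729. x_0 is neither 1 nor 2820, so continue squaring. x_1 = 2729^2 mod 2821 = 1. x_1 = 1 but x_0 ≠ ±1, a nontrivial square root of 1 — 1039 is a witness and 2821 is composite.
The smallest witness among the given bases is 2.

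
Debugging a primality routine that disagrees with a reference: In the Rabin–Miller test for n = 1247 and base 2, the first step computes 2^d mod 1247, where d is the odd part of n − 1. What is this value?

n − 1 = 1246 = 2^1 · 623, so s = 1 and d = 623.
Repeated squaring mod 1247: 2^1 ≡ 2, 2^2 ≡ 4, 2^4 ≡ 16, 2^8 ≡ 256, 2^16 ≡ 692, 2^32 ≡ 16, 2^64 ≡ 256, 2^128 ≡ 692, 2^256 ≡ 16, 2^512 ≡ 256.
623 = 512 + 64 + 32 + 8 + 4 + 2 + 1, so 2^623 ≡ 256·256·16·256·16·4·2 ≡ 128 (mod 1247).

128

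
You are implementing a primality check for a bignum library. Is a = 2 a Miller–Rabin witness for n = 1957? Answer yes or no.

yes

n − 1 = 1956 = 2^2 · 489, so s = 2 and d = 489.
x_0 = 2^489 mod 1957 = 711.
x_0 is neither 1 nor 1956, so continue squaring.
x_1 = 711^2 mod 1957 = 615.
Reached i = s−1 = 1 without hitting −1: 2 is a Miller–Rabin witness and 1957 is composite.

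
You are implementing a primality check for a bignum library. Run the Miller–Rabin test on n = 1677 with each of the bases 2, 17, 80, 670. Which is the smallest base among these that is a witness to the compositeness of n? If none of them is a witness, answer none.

2

n − 1 = 1676 = 2^2 · 419, so s = 2 and d = 419.
Base 2: x_0 = 2^419 mod 1677 = 839. x_0 is neither 1 nor 1676, so continue squaring. x_1 = 839^2 mod 1677 = 1258. Reached i = s−1 = 1 without hitting −1: 2 is a Miller–Rabin witness and 1677 is composite.
Base 17: x_0 = 17^419 mod 1677 = 296. x_0 is neither 1 nor 1676, so continue squaring. x_1 = 296^2 mod 1677 = 412. Reached i = s−1 = 1 without hitting −1: 17 is a Miller–Rabin witness and 1677 is composite.
Base 80: x_0 = 80^419 mod 1677 = 566. x_0 is neither 1 nor 1676, so continue squaring. x_1 = 566^2 mod 1677 = 49. Reached i = s−1 = 1 without hitting −1: 80 is a Miller–Rabin witness and 1677 is composite.
Base 670: x_0 = 670^419 mod 1677 = 418. x_0 is neither 1 nor 1676, so continue squaring. x_1 = 418^2 mod 1677 = 316. Reached i = s−1 = 1 without hitting −1: 670 is a Miller–Rabin witness and 1677 is composite.
The smallest witness among the given bases is 2.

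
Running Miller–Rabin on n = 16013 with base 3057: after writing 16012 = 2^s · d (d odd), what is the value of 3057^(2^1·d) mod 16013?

n − 1 = 16012 = 2^2 · 4003, so s = 2 and d = 4003.
x_0 = 3057^4003 mod 16013 = 12135.
x_1 = 12135^2 mod 16013 = 2677.

2677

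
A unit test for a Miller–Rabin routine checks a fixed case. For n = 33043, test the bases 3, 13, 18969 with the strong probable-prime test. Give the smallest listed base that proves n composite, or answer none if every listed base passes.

3

n − 1 = 33042 = 2^1 · 16521, so s = 1 and d = 16521.
Base 3: x_0 = 3^16521 mod 33043 = 18126. x_0 ∉ {1, 33042} and s = 1, so 3 is a Miller–Rabin witness and 33043 is composite.
Base 13: x_0 = 13^16521 mod 33043 = 27894. x_0 ∉ {1, 33042} and s = 1, so 13 is a Miller–Rabin witness and 33043 is composite.
Base 18969: x_0 = 18969^16521 mod 33043 = 19597. x_0 ∉ {1, 33042} and s = 1, so 18969 is a Miller–Rabin witness and 33043 is composite.
The smallest witness among the given bases is 3.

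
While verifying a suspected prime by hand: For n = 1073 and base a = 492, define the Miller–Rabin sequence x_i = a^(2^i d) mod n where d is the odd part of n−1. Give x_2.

581

n − 1 = 1072 = 2^4 · 67, so s = 4 and d = 67.
x_0 = 492^67 mod 1073 = 492.
x_1 = 492^2 mod 1073 = 639.
x_2 = 639^2 mod 1073 = 581.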